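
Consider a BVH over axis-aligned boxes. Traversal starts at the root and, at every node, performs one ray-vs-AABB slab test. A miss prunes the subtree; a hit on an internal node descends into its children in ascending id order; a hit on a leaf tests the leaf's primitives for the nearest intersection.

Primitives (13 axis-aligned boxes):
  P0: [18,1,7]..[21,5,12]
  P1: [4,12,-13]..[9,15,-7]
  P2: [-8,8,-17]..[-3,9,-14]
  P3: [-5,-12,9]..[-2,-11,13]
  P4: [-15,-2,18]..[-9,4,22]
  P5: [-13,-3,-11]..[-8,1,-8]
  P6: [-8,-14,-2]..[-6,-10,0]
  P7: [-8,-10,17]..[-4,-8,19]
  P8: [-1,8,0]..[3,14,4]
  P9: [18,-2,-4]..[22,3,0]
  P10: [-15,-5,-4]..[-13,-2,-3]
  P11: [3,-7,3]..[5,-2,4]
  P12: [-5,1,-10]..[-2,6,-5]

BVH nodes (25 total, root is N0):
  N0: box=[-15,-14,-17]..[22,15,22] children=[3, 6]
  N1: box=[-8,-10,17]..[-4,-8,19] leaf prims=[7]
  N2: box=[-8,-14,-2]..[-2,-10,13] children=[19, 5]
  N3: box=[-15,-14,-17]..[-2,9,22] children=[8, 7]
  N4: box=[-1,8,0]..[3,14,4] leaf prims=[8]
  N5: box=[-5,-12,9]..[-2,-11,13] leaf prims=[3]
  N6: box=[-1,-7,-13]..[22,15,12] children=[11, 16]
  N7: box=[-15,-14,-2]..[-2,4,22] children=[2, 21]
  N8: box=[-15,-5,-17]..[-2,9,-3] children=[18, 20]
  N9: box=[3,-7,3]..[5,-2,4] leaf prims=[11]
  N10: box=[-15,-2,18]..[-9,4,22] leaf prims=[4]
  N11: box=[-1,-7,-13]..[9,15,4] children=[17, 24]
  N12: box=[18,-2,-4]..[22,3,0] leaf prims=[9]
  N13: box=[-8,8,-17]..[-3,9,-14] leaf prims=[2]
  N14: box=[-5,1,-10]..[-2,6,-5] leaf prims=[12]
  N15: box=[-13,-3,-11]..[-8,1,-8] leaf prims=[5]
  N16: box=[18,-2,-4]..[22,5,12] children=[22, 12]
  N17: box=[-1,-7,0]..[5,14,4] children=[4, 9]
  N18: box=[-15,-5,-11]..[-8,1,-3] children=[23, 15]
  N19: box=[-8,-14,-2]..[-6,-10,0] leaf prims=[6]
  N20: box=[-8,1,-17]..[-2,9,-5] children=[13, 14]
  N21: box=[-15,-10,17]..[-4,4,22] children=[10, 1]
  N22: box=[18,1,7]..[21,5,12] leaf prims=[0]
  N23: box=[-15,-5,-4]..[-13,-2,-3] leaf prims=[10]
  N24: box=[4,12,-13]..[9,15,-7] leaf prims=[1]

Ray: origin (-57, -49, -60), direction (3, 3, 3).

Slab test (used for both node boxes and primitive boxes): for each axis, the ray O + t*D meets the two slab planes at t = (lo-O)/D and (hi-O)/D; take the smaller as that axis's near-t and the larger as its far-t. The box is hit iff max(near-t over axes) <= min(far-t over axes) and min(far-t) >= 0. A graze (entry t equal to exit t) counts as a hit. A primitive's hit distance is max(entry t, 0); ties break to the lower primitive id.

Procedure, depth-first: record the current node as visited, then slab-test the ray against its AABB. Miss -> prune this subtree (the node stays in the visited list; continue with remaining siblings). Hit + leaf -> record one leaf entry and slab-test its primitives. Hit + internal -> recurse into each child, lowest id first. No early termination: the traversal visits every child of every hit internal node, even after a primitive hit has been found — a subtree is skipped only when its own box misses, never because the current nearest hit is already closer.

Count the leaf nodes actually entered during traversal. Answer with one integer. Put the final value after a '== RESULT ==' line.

Walk:
N0 x:[14,79/3] y:[35/3,64/3] z:[43/3,82/3] -> hit [43/3,64/3], descend [3, 6]
  N3 x:[14,55/3] y:[35/3,58/3] z:[43/3,82/3] -> hit [43/3,55/3], descend [7, 8]
    N7 x:[14,55/3] y:[35/3,53/3] z:[58/3,82/3] -> miss, prune
    N8 x:[14,55/3] y:[44/3,58/3] z:[43/3,19] -> hit [44/3,55/3], descend [18, 20]
      N18 x:[14,49/3] y:[44/3,50/3] z:[49/3,19] -> hit [49/3,49/3], descend [15, 23]
        N15 x:[44/3,49/3] y:[46/3,50/3] z:[49/3,52/3] -> hit [49/3,49/3] leaf, test {P5@t=49/3}
        N23 x:[14,44/3] y:[44/3,47/3] z:[56/3,19] -> miss, prune
      N20 x:[49/3,55/3] y:[50/3,58/3] z:[43/3,55/3] -> hit [50/3,55/3], descend [13, 14]
        N13 x:[49/3,18] y:[19,58/3] z:[43/3,46/3] -> miss, prune
        N14 x:[52/3,55/3] y:[50/3,55/3] z:[50/3,55/3] -> hit [52/3,55/3] leaf, test {P12@t=52/3}
  N6 x:[56/3,79/3] y:[14,64/3] z:[47/3,24] -> hit [56/3,64/3], descend [11, 16]
    N11 x:[56/3,22] y:[14,64/3] z:[47/3,64/3] -> hit [56/3,64/3], descend [17, 24]
      N17 x:[56/3,62/3] y:[14,21] z:[20,64/3] -> hit [20,62/3], descend [4, 9]
        N4 x:[56/3,20] y:[19,21] z:[20,64/3] -> hit [20,20] leaf, test {P8@t=20}
        N9 x:[20,62/3] y:[14,47/3] z:[21,64/3] -> miss, prune
      N24 x:[61/3,22] y:[61/3,64/3] z:[47/3,53/3] -> miss, prune
    N16 x:[25,79/3] y:[47/3,18] z:[56/3,24] -> miss, prune

Visited [0, 3, 7, 8, 18, 15, 23, 20, 13, 14, 6, 11, 17, 4, 9, 24, 16]. Tests: 17 box, 3 leaf. Nearest: P5.

== RESULT ==
3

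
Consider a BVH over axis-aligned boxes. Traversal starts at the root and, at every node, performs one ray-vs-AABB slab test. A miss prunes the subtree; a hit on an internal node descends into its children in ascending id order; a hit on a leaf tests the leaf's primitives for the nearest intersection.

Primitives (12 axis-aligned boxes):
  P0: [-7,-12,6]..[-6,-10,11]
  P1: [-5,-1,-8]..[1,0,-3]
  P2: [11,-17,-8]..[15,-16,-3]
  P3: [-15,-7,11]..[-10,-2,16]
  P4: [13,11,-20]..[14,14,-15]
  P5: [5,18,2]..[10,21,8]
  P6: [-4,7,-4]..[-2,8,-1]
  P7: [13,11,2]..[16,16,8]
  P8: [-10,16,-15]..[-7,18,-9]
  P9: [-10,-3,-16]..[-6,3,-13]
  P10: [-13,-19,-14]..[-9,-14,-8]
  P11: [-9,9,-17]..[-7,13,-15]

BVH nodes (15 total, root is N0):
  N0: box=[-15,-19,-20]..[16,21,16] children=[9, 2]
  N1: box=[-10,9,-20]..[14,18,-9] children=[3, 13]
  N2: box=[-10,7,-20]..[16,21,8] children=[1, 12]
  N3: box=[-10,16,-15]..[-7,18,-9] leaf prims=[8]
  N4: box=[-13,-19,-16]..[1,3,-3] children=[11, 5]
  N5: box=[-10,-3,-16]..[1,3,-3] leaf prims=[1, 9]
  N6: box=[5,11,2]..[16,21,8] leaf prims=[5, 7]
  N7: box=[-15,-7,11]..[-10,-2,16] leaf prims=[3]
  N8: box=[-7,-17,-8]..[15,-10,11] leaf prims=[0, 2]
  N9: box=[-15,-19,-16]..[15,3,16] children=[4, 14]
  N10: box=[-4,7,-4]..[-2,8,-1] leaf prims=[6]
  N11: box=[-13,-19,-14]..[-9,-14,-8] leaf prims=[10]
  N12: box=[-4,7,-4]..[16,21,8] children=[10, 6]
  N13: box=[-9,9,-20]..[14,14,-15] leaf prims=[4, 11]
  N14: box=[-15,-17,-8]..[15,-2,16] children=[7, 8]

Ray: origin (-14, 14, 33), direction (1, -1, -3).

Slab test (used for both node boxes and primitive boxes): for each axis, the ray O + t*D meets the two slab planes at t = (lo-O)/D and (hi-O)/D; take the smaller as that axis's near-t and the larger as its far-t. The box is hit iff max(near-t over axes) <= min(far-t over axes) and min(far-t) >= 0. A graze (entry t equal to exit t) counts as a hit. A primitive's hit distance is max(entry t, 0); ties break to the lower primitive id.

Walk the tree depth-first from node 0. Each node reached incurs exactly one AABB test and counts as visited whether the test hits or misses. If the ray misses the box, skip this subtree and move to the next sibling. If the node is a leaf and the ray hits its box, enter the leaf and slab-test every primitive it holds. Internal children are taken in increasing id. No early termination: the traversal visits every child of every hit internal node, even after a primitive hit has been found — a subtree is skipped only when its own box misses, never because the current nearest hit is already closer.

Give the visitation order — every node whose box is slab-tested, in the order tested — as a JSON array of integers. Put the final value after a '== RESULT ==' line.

Traverse from the root:
N0 x:[-1,30] y:[-7,33] z:[17/3,53/3] -> hit [17/3,53/3], descend [2, 9]
  N2 x:[4,30] y:[-7,7] z:[25/3,53/3] -> miss, prune
  N9 x:[-1,29] y:[11,33] z:[17/3,49/3] -> hit [11,49/3], descend [4, 14]
    N4 x:[1,15] y:[11,33] z:[12,49/3] -> hit [12,15], descend [5, 11]
      N5 x:[4,15] y:[11,17] z:[12,49/3] -> hit [12,15] leaf, test {P1(miss), P9(miss)}
      N11 x:[1,5] y:[28,33] z:[41/3,47/3] -> miss, prune
    N14 x:[-1,29] y:[16,31] z:[17/3,41/3] -> miss, prune

order=[0, 2, 9, 4, 5, 11, 14]  |boxes|=7  |leaves|=1  hit=miss

== RESULT ==
[0, 2, 9, 4, 5, 11, 14]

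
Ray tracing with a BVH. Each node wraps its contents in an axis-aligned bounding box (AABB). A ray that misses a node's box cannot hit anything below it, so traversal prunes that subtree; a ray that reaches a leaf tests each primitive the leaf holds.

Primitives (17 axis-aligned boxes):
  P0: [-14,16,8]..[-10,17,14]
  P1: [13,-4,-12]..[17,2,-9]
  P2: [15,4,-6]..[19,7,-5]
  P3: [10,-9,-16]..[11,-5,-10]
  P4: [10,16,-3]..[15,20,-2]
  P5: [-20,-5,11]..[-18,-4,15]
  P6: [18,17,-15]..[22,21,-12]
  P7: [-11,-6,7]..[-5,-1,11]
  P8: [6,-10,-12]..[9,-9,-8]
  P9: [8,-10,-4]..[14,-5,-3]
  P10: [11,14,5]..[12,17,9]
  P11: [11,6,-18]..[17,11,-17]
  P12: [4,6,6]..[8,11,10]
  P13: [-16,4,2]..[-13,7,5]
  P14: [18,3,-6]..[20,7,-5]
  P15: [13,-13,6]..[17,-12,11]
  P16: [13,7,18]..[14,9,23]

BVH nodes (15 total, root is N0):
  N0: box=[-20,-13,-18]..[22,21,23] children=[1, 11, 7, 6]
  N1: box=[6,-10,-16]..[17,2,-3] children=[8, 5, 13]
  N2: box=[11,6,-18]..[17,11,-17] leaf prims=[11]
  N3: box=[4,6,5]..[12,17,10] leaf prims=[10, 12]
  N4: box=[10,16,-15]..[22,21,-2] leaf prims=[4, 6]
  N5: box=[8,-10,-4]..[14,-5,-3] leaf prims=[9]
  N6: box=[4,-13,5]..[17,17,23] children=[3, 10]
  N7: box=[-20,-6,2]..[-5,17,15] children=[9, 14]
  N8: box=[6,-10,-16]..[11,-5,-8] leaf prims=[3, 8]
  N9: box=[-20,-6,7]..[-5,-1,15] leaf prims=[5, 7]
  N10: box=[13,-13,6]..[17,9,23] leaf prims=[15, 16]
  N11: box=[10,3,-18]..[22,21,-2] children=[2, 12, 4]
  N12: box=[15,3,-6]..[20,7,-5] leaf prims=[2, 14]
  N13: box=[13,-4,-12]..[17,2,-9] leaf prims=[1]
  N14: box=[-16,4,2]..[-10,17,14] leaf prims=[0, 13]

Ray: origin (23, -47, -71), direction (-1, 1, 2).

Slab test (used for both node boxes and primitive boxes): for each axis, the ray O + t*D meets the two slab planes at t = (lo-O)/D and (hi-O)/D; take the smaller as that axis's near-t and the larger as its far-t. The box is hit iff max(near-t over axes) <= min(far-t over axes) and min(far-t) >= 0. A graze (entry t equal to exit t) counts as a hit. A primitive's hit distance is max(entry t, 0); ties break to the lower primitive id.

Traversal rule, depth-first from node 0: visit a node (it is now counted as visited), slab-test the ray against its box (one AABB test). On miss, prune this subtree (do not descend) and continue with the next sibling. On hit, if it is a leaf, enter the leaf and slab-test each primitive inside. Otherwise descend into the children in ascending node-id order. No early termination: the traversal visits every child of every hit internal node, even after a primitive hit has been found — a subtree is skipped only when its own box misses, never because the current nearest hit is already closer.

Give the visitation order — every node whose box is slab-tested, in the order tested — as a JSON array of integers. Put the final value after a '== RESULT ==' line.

Trace the traversal:
N0 x:[1,43] y:[34,68] z:[53/2,47] -> hit [34,43], descend [1, 6, 7, 11]
  N1 x:[6,17] y:[37,49] z:[55/2,34] -> miss, prune
  N6 x:[6,19] y:[34,64] z:[38,47] -> miss, prune
  N7 x:[28,43] y:[41,64] z:[73/2,43] -> hit [41,43], descend [9, 14]
    N9 x:[28,43] y:[41,46] z:[39,43] -> hit [41,43] leaf, test {P5@t=42, P7(miss)}
    N14 x:[33,39] y:[51,64] z:[73/2,85/2] -> miss, prune
  N11 x:[1,13] y:[50,68] z:[53/2,69/2] -> miss, prune

order=[0, 1, 6, 7, 9, 14, 11]  |boxes|=7  |leaves|=1  hit=P5

== RESULT ==
[0, 1, 6, 7, 9, 14, 11]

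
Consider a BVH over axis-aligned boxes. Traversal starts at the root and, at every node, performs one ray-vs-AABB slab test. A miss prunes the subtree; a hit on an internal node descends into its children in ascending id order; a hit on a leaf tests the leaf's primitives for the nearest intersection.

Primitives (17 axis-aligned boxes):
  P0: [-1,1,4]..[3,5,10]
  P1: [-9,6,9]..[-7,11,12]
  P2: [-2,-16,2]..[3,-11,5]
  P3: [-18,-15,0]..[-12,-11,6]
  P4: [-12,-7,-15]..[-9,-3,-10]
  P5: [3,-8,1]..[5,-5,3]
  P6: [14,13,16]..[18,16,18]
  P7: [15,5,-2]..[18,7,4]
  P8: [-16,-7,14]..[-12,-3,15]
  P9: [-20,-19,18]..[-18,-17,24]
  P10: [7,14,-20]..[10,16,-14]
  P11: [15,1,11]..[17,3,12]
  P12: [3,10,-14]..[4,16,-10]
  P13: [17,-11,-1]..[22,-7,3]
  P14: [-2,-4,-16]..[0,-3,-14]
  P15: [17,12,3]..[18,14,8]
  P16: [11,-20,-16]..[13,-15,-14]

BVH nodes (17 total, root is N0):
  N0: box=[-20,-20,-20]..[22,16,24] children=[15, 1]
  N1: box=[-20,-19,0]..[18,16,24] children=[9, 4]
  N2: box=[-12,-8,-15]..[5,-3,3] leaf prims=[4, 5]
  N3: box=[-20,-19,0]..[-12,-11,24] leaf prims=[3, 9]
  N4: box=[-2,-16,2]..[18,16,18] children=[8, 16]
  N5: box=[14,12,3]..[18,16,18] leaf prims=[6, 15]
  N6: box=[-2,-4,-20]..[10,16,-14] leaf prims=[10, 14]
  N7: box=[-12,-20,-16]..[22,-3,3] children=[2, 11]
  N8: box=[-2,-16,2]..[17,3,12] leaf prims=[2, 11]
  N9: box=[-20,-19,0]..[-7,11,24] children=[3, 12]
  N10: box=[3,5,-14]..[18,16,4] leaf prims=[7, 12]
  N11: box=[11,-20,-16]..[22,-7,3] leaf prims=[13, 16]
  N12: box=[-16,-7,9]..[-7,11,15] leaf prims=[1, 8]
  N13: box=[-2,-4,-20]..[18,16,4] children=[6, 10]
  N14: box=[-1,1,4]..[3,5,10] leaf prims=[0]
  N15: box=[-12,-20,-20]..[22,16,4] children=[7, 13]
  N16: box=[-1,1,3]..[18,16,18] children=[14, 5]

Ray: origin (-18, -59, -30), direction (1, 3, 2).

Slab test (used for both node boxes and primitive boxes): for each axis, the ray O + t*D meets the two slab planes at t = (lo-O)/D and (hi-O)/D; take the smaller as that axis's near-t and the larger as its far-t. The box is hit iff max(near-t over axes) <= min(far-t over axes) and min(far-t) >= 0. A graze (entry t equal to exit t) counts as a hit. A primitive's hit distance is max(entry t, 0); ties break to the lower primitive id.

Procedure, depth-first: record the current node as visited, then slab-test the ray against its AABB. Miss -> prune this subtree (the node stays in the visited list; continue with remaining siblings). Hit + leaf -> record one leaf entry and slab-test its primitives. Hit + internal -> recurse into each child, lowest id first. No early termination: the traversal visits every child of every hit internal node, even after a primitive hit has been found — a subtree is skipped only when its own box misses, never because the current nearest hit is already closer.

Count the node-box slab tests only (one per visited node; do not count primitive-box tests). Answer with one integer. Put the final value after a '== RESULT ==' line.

Walk:
N0 x:[-2,40] y:[13,25] z:[5,27] -> hit [13,25], descend [1, 15]
  N1 x:[-2,36] y:[40/3,25] z:[15,27] -> hit [15,25], descend [4, 9]
    N4 x:[16,36] y:[43/3,25] z:[16,24] -> hit [16,24], descend [8, 16]
      N8 x:[16,35] y:[43/3,62/3] z:[16,21] -> hit [16,62/3] leaf, test {P2@t=16, P11(miss)}
      N16 x:[17,36] y:[20,25] z:[33/2,24] -> hit [20,24], descend [5, 14]
        N5 x:[32,36] y:[71/3,25] z:[33/2,24] -> miss, prune
        N14 x:[17,21] y:[20,64/3] z:[17,20] -> hit [20,20] leaf, test {P0@t=20}
    N9 x:[-2,11] y:[40/3,70/3] z:[15,27] -> miss, prune
  N15 x:[6,40] y:[13,25] z:[5,17] -> hit [13,17], descend [7, 13]
    N7 x:[6,40] y:[13,56/3] z:[7,33/2] -> hit [13,33/2], descend [2, 11]
      N2 x:[6,23] y:[17,56/3] z:[15/2,33/2] -> miss, prune
      N11 x:[29,40] y:[13,52/3] z:[7,33/2] -> miss, prune
    N13 x:[16,36] y:[55/3,25] z:[5,17] -> miss, prune

Visited [0, 1, 4, 8, 16, 5, 14, 9, 15, 7, 2, 11, 13]. Tests: 13 box, 2 leaf. Nearest: P2.

== RESULT ==
13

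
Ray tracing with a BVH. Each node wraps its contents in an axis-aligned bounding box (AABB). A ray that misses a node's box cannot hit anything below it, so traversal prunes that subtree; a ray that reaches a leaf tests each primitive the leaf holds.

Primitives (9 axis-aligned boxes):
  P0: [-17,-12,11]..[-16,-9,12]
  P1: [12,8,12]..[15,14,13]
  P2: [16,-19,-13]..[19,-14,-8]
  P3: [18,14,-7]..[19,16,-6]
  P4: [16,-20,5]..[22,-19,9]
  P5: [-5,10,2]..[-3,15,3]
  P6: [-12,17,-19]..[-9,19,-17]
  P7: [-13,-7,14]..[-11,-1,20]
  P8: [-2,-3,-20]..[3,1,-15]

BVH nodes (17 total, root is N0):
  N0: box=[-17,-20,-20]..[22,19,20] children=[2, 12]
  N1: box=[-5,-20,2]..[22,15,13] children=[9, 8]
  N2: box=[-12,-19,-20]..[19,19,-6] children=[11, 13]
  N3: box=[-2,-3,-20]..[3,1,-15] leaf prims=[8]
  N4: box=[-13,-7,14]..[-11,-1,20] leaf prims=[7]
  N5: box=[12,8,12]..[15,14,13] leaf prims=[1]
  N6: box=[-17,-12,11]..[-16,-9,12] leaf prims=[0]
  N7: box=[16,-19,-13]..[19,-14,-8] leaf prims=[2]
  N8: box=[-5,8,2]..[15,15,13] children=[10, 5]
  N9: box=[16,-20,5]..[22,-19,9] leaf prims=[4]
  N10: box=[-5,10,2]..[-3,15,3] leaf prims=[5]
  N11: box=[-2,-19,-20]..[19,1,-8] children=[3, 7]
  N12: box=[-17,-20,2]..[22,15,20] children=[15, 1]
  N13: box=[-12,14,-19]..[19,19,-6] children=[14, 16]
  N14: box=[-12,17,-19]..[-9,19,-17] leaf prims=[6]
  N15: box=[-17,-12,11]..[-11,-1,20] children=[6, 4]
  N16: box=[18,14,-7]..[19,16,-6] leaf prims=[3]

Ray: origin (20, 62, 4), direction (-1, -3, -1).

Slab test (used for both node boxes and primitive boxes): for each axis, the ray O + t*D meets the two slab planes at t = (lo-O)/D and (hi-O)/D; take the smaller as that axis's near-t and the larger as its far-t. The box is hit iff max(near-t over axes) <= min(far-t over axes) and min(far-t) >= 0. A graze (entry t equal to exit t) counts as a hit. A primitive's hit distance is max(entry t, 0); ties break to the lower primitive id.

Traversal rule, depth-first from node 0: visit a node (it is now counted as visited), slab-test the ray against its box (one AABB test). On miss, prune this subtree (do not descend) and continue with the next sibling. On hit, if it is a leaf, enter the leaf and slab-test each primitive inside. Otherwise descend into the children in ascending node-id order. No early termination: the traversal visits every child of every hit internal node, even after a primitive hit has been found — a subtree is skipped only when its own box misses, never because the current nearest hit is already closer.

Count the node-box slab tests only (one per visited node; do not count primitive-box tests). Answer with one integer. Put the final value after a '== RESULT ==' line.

Traverse from the root:
N0 x:[-2,37] y:[43/3,82/3] z:[-16,24] -> hit [43/3,24], descend [2, 12]
  N2 x:[1,32] y:[43/3,27] z:[10,24] -> hit [43/3,24], descend [11, 13]
    N11 x:[1,22] y:[61/3,27] z:[12,24] -> hit [61/3,22], descend [3, 7]
      N3 x:[17,22] y:[61/3,65/3] z:[19,24] -> hit [61/3,65/3] leaf, test {P8@t=61/3}
      N7 x:[1,4] y:[76/3,27] z:[12,17] -> miss, prune
    N13 x:[1,32] y:[43/3,16] z:[10,23] -> hit [43/3,16], descend [14, 16]
      N14 x:[29,32] y:[43/3,15] z:[21,23] -> miss, prune
      N16 x:[1,2] y:[46/3,16] z:[10,11] -> miss, prune
  N12 x:[-2,37] y:[47/3,82/3] z:[-16,2] -> miss, prune

order=[0, 2, 11, 3, 7, 13, 14, 16, 12]  |boxes|=9  |leaves|=1  hit=P8

== RESULT ==
9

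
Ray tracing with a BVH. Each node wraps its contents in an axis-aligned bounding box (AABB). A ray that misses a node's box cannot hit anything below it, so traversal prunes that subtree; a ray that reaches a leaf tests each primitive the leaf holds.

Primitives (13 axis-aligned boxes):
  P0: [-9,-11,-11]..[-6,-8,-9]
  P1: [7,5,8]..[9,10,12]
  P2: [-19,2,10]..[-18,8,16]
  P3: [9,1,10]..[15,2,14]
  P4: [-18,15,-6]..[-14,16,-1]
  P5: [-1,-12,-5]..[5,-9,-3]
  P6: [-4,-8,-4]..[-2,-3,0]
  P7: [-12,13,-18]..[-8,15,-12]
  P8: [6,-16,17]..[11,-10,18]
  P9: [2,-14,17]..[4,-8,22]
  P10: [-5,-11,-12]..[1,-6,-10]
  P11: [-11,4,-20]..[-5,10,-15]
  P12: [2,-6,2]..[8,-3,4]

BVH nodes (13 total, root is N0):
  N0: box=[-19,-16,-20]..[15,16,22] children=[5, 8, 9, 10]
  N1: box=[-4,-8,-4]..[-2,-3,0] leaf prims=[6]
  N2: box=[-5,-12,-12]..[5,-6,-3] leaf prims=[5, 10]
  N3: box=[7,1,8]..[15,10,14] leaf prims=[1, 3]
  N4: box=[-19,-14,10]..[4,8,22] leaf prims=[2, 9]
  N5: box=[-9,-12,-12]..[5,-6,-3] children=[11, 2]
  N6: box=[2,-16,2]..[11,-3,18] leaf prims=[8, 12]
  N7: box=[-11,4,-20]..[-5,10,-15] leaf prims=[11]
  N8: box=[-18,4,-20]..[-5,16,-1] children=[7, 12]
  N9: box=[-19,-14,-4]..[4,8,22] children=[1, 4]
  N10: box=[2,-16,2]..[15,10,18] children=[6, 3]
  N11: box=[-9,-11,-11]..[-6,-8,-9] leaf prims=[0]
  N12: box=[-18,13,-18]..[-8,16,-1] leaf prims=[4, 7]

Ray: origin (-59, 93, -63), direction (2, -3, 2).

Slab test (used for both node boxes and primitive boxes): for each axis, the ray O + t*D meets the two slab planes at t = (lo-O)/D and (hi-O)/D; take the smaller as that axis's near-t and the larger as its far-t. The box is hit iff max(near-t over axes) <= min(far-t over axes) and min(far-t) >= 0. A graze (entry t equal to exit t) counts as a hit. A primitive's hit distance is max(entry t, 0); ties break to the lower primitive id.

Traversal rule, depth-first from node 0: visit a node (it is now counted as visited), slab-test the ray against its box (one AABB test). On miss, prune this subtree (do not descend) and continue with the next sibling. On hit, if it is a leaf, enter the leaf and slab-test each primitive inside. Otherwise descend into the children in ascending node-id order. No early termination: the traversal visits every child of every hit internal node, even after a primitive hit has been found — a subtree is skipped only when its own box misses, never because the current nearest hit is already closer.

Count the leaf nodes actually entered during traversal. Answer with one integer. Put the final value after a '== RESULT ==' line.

Trace the traversal:
N0 x:[20,37] y:[77/3,109/3] z:[43/2,85/2] -> hit [77/3,109/3], descend [5, 8, 9, 10]
  N5 x:[25,32] y:[33,35] z:[51/2,30] -> miss, prune
  N8 x:[41/2,27] y:[77/3,89/3] z:[43/2,31] -> hit [77/3,27], descend [7, 12]
    N7 x:[24,27] y:[83/3,89/3] z:[43/2,24] -> miss, prune
    N12 x:[41/2,51/2] y:[77/3,80/3] z:[45/2,31] -> miss, prune
  N9 x:[20,63/2] y:[85/3,107/3] z:[59/2,85/2] -> hit [59/2,63/2], descend [1, 4]
    N1 x:[55/2,57/2] y:[32,101/3] z:[59/2,63/2] -> miss, prune
    N4 x:[20,63/2] y:[85/3,107/3] z:[73/2,85/2] -> miss, prune
  N10 x:[61/2,37] y:[83/3,109/3] z:[65/2,81/2] -> hit [65/2,109/3], descend [3, 6]
    N3 x:[33,37] y:[83/3,92/3] z:[71/2,77/2] -> miss, prune
    N6 x:[61/2,35] y:[32,109/3] z:[65/2,81/2] -> hit [65/2,35] leaf, test {P8(miss), P12@t=65/2}

Visited [0, 5, 8, 7, 12, 9, 1, 4, 10, 3, 6]. Tests: 11 box, 1 leaf. Nearest: P12.

== RESULT ==
1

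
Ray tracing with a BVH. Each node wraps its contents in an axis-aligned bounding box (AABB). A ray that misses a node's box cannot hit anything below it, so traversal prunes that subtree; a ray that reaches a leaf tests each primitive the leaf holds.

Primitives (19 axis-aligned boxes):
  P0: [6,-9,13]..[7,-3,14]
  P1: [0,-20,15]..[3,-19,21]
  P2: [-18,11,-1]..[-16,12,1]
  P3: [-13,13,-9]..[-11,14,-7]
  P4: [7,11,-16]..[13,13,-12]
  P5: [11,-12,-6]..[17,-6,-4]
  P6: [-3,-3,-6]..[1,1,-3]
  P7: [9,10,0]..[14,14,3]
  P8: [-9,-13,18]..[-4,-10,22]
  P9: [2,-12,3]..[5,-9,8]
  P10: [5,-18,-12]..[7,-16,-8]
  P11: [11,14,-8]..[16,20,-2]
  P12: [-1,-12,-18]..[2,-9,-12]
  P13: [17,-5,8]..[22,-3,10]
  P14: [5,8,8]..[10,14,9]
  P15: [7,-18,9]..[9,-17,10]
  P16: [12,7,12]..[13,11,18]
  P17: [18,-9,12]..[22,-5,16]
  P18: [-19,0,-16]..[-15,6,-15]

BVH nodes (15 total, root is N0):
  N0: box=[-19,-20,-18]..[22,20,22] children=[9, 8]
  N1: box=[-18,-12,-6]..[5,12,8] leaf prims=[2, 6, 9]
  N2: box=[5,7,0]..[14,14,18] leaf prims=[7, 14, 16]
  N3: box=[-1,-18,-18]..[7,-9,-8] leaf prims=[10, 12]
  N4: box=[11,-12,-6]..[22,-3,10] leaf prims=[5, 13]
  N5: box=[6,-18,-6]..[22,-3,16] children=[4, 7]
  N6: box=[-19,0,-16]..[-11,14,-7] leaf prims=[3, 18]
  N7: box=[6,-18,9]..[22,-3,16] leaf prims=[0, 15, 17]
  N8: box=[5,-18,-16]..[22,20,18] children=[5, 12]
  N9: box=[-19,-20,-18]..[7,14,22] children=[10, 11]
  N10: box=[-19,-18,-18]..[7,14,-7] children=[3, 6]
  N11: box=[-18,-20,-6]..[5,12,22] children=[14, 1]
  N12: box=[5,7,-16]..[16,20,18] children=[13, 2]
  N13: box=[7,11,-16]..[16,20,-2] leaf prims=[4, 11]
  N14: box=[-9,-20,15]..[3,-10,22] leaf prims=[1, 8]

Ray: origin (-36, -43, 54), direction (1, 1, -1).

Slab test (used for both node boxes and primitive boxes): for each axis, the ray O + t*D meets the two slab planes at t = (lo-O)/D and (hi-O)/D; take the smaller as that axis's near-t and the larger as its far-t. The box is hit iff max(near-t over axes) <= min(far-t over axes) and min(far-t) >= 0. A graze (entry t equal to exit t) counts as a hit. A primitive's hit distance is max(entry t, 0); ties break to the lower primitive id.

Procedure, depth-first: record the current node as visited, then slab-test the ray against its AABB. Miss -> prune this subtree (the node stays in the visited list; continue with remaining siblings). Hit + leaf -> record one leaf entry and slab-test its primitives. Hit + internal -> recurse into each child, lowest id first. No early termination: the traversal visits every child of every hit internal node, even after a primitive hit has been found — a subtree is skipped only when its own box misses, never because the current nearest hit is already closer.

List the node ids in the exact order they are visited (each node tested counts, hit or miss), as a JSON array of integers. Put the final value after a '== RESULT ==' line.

Walk:
N0 x:[17,58] y:[23,63] z:[32,72] -> hit [32,58], descend [8, 9]
  N8 x:[41,58] y:[25,63] z:[36,70] -> hit [41,58], descend [5, 12]
    N5 x:[42,58] y:[25,40] z:[38,60] -> miss, prune
    N12 x:[41,52] y:[50,63] z:[36,70] -> hit [50,52], descend [2, 13]
      N2 x:[41,50] y:[50,57] z:[36,54] -> hit [50,50] leaf, test {P7(miss), P14(miss), P16(miss)}
      N13 x:[43,52] y:[54,63] z:[56,70] -> miss, prune
  N9 x:[17,43] y:[23,57] z:[32,72] -> hit [32,43], descend [10, 11]
    N10 x:[17,43] y:[25,57] z:[61,72] -> miss, prune
    N11 x:[18,41] y:[23,55] z:[32,60] -> hit [32,41], descend [1, 14]
      N1 x:[18,41] y:[31,55] z:[46,60] -> miss, prune
      N14 x:[27,39] y:[23,33] z:[32,39] -> hit [32,33] leaf, test {P1(miss), P8@t=32}

11 AABB tests over nodes [0, 8, 5, 12, 2, 13, 9, 10, 11, 1, 14]; 2 leaves entered; closest P8.

== RESULT ==
[0, 8, 5, 12, 2, 13, 9, 10, 11, 1, 14]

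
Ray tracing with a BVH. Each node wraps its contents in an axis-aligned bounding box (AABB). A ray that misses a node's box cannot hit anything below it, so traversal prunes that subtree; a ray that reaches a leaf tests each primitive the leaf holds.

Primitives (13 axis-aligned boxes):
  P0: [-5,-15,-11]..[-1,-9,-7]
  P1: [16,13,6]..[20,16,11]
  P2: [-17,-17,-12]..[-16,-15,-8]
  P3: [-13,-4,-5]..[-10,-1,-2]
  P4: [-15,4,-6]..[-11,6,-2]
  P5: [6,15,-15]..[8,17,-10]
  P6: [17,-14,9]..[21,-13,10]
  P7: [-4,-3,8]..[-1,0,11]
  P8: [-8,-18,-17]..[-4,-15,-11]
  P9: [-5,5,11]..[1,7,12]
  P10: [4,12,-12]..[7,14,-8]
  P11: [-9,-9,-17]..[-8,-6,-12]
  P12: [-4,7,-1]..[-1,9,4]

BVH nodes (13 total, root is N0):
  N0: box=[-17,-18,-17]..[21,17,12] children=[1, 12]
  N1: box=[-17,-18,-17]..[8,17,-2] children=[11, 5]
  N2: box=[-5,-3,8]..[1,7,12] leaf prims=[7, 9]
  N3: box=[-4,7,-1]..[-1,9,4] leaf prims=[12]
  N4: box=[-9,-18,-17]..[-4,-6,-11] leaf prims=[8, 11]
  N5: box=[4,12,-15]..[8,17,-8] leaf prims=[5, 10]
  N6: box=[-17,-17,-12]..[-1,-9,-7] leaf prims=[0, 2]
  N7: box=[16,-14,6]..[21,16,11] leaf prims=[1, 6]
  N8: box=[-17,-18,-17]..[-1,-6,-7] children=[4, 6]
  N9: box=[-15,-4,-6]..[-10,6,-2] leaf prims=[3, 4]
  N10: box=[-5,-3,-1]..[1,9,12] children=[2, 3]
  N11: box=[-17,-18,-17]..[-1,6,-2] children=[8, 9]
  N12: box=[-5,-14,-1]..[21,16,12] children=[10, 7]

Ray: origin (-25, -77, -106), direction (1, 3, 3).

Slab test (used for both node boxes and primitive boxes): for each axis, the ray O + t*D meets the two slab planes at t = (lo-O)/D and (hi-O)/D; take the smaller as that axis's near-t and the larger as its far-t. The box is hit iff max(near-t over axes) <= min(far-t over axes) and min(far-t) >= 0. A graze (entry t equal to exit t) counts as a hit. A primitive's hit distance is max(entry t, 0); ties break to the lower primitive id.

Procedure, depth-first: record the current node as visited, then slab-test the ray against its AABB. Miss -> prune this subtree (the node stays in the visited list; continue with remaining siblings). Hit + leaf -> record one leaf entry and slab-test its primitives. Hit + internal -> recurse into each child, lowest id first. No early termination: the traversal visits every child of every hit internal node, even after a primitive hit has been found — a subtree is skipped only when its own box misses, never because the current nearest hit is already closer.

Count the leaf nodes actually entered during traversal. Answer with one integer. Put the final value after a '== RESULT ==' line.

Walk:
N0 x:[8,46] y:[59/3,94/3] z:[89/3,118/3] -> hit [89/3,94/3], descend [1, 12]
  N1 x:[8,33] y:[59/3,94/3] z:[89/3,104/3] -> hit [89/3,94/3], descend [5, 11]
    N5 x:[29,33] y:[89/3,94/3] z:[91/3,98/3] -> hit [91/3,94/3] leaf, test {P5@t=31, P10(miss)}
    N11 x:[8,24] y:[59/3,83/3] z:[89/3,104/3] -> miss, prune
  N12 x:[20,46] y:[21,31] z:[35,118/3] -> miss, prune

Summary -> nodes [0, 1, 5, 11, 12]; box-tests=5; leaf-entries=1; first=P5

== RESULT ==
1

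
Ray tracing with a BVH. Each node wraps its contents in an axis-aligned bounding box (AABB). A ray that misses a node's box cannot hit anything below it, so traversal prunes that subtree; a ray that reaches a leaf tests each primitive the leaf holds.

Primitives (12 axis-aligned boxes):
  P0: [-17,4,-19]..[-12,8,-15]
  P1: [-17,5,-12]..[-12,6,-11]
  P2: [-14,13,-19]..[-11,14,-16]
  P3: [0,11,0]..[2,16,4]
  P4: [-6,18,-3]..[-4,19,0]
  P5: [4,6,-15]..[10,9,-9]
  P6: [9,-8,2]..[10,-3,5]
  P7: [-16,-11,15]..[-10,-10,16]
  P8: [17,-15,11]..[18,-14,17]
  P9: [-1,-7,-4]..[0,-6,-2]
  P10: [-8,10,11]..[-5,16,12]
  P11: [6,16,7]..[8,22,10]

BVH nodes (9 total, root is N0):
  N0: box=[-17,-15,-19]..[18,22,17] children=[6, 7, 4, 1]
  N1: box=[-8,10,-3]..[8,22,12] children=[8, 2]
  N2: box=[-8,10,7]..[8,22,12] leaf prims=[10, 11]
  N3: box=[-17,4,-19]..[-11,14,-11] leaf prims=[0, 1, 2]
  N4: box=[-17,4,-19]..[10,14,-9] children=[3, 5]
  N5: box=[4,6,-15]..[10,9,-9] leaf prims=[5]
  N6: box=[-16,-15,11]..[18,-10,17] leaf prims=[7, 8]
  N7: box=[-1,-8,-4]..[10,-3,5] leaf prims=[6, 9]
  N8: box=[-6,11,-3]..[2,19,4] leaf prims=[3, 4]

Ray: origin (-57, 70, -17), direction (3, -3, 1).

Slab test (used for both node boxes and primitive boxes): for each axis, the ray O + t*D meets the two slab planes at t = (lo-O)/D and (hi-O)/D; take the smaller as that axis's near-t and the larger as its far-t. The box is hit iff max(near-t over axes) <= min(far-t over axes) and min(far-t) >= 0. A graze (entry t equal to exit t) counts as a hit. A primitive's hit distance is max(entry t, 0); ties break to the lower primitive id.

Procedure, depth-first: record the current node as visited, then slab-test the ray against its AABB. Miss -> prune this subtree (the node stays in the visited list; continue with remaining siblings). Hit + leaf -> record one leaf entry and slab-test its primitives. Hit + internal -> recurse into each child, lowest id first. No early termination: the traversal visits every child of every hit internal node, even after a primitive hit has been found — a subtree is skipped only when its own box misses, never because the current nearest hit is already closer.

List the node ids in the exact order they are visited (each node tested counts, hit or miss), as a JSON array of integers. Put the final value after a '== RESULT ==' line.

Traverse from the root:
N0 x:[40/3,25] y:[16,85/3] z:[-2,34] -> hit [16,25], descend [1, 4, 6, 7]
  N1 x:[49/3,65/3] y:[16,20] z:[14,29] -> hit [49/3,20], descend [2, 8]
    N2 x:[49/3,65/3] y:[16,20] z:[24,29] -> miss, prune
    N8 x:[17,59/3] y:[17,59/3] z:[14,21] -> hit [17,59/3] leaf, test {P3@t=19, P4@t=17}
  N4 x:[40/3,67/3] y:[56/3,22] z:[-2,8] -> miss, prune
  N6 x:[41/3,25] y:[80/3,85/3] z:[28,34] -> miss, prune
  N7 x:[56/3,67/3] y:[73/3,26] z:[13,22] -> miss, prune

order=[0, 1, 2, 8, 4, 6, 7]  |boxes|=7  |leaves|=1  hit=P4

== RESULT ==
[0, 1, 2, 8, 4, 6, 7]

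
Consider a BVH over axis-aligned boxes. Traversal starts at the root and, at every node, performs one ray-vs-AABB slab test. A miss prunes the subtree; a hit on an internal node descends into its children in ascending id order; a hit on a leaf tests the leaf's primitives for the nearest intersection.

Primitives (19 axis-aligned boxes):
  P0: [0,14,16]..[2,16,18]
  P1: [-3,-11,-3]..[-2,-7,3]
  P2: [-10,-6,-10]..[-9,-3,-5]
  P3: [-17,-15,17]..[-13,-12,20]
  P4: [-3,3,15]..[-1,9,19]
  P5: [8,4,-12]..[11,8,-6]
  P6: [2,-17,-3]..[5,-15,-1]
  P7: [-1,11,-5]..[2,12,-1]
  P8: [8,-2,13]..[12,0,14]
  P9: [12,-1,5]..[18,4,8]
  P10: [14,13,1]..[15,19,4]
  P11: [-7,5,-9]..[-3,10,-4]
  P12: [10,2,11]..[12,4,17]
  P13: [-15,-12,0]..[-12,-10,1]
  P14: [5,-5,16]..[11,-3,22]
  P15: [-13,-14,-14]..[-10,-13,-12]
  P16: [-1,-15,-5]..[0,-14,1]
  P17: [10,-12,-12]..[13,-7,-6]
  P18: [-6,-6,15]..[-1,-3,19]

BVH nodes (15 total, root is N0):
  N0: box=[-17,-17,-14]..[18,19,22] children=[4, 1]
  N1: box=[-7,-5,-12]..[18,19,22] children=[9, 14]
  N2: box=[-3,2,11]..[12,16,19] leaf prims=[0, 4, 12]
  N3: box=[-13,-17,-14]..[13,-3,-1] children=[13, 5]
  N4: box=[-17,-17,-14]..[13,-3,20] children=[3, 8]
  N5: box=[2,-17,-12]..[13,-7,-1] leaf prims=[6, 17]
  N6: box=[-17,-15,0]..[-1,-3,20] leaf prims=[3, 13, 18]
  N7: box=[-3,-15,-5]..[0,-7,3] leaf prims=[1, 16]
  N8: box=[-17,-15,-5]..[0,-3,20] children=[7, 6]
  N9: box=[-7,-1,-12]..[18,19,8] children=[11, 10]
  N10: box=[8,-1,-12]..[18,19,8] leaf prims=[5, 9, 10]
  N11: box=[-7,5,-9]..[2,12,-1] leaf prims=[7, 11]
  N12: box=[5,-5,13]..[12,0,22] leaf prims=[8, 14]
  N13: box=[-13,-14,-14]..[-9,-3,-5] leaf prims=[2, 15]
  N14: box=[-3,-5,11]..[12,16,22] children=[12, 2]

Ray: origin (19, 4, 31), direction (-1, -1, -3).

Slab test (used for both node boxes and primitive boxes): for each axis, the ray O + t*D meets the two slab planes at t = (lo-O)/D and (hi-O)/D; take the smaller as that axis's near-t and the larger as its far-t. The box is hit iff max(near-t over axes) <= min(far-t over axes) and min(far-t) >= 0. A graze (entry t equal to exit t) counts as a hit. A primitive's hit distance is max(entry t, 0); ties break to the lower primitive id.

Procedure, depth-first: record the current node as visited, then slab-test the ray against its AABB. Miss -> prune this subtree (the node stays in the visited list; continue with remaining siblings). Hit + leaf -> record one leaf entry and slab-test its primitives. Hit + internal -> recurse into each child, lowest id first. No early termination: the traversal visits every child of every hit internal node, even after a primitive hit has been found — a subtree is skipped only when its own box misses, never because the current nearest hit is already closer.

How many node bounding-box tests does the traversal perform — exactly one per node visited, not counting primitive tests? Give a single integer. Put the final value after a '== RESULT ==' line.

Trace the traversal:
N0 x:[1,36] y:[-15,21] z:[3,15] -> hit [3,15], descend [1, 4]
  N1 x:[1,26] y:[-15,9] z:[3,43/3] -> hit [3,9], descend [9, 14]
    N9 x:[1,26] y:[-15,5] z:[23/3,43/3] -> miss, prune
    N14 x:[7,22] y:[-12,9] z:[3,20/3] -> miss, prune
  N4 x:[6,36] y:[7,21] z:[11/3,15] -> hit [7,15], descend [3, 8]
    N3 x:[6,32] y:[7,21] z:[32/3,15] -> hit [32/3,15], descend [5, 13]
      N5 x:[6,17] y:[11,21] z:[32/3,43/3] -> hit [11,43/3] leaf, test {P6(miss), P17(miss)}
      N13 x:[28,32] y:[7,18] z:[12,15] -> miss, prune
    N8 x:[19,36] y:[7,19] z:[11/3,12] -> miss, prune

9 AABB tests over nodes [0, 1, 9, 14, 4, 3, 5, 13, 8]; 1 leaf entered; closest miss.

== RESULT ==
9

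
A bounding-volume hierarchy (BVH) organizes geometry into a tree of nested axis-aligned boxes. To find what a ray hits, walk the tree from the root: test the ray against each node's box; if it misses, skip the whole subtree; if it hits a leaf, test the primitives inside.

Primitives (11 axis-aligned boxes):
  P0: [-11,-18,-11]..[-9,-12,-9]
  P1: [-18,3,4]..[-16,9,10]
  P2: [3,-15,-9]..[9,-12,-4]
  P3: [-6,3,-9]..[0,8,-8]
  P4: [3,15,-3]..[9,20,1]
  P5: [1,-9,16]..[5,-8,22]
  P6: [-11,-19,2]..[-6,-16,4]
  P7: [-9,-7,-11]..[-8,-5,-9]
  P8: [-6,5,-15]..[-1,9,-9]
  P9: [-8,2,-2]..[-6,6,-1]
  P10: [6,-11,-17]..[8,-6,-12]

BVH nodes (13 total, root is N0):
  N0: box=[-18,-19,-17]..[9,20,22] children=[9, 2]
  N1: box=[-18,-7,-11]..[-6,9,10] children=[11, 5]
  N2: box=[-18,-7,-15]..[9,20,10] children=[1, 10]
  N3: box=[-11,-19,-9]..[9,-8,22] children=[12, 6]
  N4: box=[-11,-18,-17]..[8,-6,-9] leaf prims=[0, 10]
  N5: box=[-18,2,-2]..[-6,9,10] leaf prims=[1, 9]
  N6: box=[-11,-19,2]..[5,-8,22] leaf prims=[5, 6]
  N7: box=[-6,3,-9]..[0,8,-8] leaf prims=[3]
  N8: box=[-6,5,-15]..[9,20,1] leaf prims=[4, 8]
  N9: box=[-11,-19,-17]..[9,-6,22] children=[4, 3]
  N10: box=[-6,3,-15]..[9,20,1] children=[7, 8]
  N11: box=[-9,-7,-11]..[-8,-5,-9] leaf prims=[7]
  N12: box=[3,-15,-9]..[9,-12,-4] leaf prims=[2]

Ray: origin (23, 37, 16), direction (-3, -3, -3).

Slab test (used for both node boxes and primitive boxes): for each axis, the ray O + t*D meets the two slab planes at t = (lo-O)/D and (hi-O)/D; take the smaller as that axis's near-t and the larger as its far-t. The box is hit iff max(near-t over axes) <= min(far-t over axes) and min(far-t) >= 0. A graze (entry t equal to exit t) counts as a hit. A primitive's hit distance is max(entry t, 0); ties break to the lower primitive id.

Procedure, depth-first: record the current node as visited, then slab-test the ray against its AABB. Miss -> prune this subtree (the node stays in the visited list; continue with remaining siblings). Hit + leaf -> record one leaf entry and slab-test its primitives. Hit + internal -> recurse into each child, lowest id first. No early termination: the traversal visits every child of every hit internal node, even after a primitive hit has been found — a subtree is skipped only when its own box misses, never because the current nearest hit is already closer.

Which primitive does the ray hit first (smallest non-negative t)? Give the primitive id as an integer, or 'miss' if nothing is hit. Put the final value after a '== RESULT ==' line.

Traverse from the root:
N0 x:[14/3,41/3] y:[17/3,56/3] z:[-2,11] -> hit [17/3,11], descend [2, 9]
  N2 x:[14/3,41/3] y:[17/3,44/3] z:[2,31/3] -> hit [17/3,31/3], descend [1, 10]
    N1 x:[29/3,41/3] y:[28/3,44/3] z:[2,9] -> miss, prune
    N10 x:[14/3,29/3] y:[17/3,34/3] z:[5,31/3] -> hit [17/3,29/3], descend [7, 8]
      N7 x:[23/3,29/3] y:[29/3,34/3] z:[8,25/3] -> miss, prune
      N8 x:[14/3,29/3] y:[17/3,32/3] z:[5,31/3] -> hit [17/3,29/3] leaf, test {P4@t=17/3, P8@t=28/3}
  N9 x:[14/3,34/3] y:[43/3,56/3] z:[-2,11] -> miss, prune

order=[0, 2, 1, 10, 7, 8, 9]  |boxes|=7  |leaves|=1  hit=P4

== RESULT ==
4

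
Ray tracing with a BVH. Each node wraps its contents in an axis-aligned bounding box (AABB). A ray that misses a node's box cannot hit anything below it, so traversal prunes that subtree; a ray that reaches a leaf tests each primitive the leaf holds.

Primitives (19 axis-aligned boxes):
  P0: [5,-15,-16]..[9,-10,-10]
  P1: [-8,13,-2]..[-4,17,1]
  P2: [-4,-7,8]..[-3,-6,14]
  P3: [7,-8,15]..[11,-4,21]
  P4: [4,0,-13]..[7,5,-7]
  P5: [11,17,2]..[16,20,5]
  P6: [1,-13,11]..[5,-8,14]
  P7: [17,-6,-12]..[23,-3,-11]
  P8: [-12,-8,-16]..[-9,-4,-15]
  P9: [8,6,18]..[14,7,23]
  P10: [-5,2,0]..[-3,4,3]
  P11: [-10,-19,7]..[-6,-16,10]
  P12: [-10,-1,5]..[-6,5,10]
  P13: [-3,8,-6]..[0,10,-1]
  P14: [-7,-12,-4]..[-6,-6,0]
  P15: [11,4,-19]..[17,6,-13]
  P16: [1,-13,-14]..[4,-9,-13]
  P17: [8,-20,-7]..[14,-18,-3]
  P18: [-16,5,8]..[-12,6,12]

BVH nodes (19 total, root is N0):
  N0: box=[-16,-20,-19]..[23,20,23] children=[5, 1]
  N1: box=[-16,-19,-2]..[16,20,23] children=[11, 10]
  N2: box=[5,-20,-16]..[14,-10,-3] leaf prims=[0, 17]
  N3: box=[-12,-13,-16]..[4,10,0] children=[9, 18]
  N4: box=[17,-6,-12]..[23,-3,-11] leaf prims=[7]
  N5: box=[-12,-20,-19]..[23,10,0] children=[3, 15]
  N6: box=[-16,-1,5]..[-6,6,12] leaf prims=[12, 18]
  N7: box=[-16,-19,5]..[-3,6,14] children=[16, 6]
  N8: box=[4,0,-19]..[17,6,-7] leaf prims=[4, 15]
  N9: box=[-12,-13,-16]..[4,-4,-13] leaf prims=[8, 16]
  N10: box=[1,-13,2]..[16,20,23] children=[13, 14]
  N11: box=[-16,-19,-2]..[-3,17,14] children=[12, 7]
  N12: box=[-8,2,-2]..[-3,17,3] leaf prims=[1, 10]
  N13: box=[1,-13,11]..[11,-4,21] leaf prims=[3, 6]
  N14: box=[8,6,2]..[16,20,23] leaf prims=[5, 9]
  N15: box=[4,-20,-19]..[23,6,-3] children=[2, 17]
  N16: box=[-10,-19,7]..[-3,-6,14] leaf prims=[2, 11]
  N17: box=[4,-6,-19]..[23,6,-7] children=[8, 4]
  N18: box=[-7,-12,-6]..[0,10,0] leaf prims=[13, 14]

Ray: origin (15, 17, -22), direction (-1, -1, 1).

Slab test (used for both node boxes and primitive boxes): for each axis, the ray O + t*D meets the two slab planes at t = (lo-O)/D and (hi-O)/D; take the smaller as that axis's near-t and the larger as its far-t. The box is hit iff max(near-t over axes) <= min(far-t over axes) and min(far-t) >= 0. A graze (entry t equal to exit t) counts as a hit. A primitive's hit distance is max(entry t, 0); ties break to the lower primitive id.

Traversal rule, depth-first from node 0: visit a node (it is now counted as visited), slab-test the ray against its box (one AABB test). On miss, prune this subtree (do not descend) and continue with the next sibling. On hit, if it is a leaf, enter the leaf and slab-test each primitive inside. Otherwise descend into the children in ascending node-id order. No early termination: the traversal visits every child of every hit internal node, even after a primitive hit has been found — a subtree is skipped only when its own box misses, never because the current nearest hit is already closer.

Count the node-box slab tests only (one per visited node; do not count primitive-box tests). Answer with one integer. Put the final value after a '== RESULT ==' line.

Walk:
N0 x:[-8,31] y:[-3,37] z:[3,45] -> hit [3,31], descend [1, 5]
  N1 x:[-1,31] y:[-3,36] z:[20,45] -> hit [20,31], descend [10, 11]
    N10 x:[-1,14] y:[-3,30] z:[24,45] -> miss, prune
    N11 x:[18,31] y:[0,36] z:[20,36] -> hit [20,31], descend [7, 12]
      N7 x:[18,31] y:[11,36] z:[27,36] -> hit [27,31], descend [6, 16]
        N6 x:[21,31] y:[11,18] z:[27,34] -> miss, prune
        N16 x:[18,25] y:[23,36] z:[29,36] -> miss, prune
      N12 x:[18,23] y:[0,15] z:[20,25] -> miss, prune
  N5 x:[-8,27] y:[7,37] z:[3,22] -> hit [7,22], descend [3, 15]
    N3 x:[11,27] y:[7,30] z:[6,22] -> hit [11,22], descend [9, 18]
      N9 x:[11,27] y:[21,30] z:[6,9] -> miss, prune
      N18 x:[15,22] y:[7,29] z:[16,22] -> hit [16,22] leaf, test {P13(miss), P14(miss)}
    N15 x:[-8,11] y:[11,37] z:[3,19] -> hit [11,11], descend [2, 17]
      N2 x:[1,10] y:[27,37] z:[6,19] -> miss, prune
      N17 x:[-8,11] y:[11,23] z:[3,15] -> hit [11,11], descend [4, 8]
        N4 x:[-8,-2] y:[20,23] z:[10,11] -> miss, prune
        N8 x:[-2,11] y:[11,17] z:[3,15] -> hit [11,11] leaf, test {P4(miss), P15(miss)}

order=[0, 1, 10, 11, 7, 6, 16, 12, 5, 3, 9, 18, 15, 2, 17, 4, 8]  |boxes|=17  |leaves|=2  hit=miss

== RESULT ==
17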